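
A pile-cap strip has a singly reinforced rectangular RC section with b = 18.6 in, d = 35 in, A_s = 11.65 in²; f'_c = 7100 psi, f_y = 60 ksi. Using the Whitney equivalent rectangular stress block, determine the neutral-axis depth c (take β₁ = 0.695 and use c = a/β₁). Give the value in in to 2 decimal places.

T = A_s f_y = 11.65 × 60 = 699 kips.
a = T/(0.85 f'_c b) = 699/(0.85 × 7.1 × 18.6) = 6.2271 in.
With β₁ = 0.695, c = a/β₁ = 6.2271/0.695 = 8.96 in.

c ≈ 8.96 in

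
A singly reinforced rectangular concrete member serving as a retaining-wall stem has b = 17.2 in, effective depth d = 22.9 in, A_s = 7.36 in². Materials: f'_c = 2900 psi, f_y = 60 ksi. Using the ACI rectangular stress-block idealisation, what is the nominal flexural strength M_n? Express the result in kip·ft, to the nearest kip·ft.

T = A_s f_y = 7.36 × 60 = 441.6 kips.
a = T/(0.85 f'_c b) = 441.6/(0.85 × 2.9 × 17.2) = 10.416 in.
M_n = T(d − a/2) = 441.6 × (22.9 − 5.208) = 7812.8 kip·in = 7812.8/12 = 651.07 kip·ft.

M_n ≈ 651 kip·ft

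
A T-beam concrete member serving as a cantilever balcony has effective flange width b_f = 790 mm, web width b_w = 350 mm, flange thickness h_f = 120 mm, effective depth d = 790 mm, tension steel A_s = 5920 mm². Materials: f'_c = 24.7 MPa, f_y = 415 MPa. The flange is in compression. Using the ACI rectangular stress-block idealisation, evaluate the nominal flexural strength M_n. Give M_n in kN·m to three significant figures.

Tension: T = A_s f_y = 5920 × 415 = 2456800 N.
Try a within the flange: a = T/(0.85 f'_c b_f) = 2456800/(0.85 × 24.7 × 790) = 148.12 mm.
a = 148.12 > h_f = 120 mm: the block extends into the web. Split into flange-overhang and web parts.
C_f = 0.85 f'_c (b_f − b_w) h_f = 0.85 × 24.7 × (790 − 350) × 120 = 1108536 N.
Remaining web compression depth: a_w = (T − C_f)/(0.85 f'_c b_w) = (2456800 − 1108536)/(0.85 × 24.7 × 350) = 183.48 mm.
M_n = C_f(d − h_f/2) + (T − C_f)(d − a_w/2) = 1108536 × (790 − 60) + 1348264 × (790 − 91.74) = 809.23 + 941.44 = 1750.67 × 10⁶ N·mm.
M_n = 1750.67 kN·m.

M_n ≈ 1750 kN·m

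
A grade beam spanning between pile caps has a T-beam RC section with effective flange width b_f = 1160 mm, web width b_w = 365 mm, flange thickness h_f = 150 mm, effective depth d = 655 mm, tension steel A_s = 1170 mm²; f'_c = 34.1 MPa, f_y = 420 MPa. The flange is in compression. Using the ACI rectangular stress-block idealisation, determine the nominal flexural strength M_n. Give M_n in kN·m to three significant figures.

Tension: T = A_s f_y = 1170 × 420 = 491400 N.
Try a within the flange: a = T/(0.85 f'_c b_f) = 491400/(0.85 × 34.1 × 1160) = 14.62 mm.
Since a = 14.62 ≤ h_f = 150 mm, the stress block lies entirely in the flange; analyse as a rectangular beam of width b_f.
M_n = T(d − a/2) = 491400 × (655 − 7.31) = 318.27 × 10⁶ N·mm.
M_n = 318.27 kN·m.

M_n ≈ 318 kN·m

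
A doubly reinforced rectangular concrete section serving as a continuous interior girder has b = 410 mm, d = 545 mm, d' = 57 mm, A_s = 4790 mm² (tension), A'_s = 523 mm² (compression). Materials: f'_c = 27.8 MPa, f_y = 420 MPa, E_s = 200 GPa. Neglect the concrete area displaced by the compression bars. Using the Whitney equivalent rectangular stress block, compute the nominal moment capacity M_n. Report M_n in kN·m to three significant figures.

M_n ≈ 918 kN·m

Assume both tension and compression steel yield.
Net tension couple steel: A_s − A'_s = 4267 mm².
a = (A_s − A'_s) f_y / (0.85 f'_c b) = 1792140/(0.85 × 27.8 × 410) = 184.98 mm.
c = a/β₁ = 184.98/0.85 = 217.62 mm; ε'_s = 0.003(c − d')/c = 0.0022 ≥ f_y/E_s = 0.0021, so compression steel does yield.
M_n = (A_s − A'_s) f_y (d − a/2) + A'_s f_y (d − d') = [1792140 × (545 − 92.49) + 219660 × (545 − 57)] × 10⁻⁶ = 810.96 + 107.19 = 918.15 kN·m.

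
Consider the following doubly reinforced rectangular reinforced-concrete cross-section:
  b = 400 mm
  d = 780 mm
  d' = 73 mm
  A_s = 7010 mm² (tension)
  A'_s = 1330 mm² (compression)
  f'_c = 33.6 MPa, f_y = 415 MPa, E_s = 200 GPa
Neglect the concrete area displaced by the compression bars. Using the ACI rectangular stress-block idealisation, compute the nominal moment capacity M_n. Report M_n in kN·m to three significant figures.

Assume both tension and compression steel yield.
Net tension couple steel: A_s − A'_s = 5680 mm².
a = (A_s − A'_s) f_y / (0.85 f'_c b) = 2357200/(0.85 × 33.6 × 400) = 206.34 mm.
c = a/β₁ = 206.34/0.81 = 254.74 mm; ε'_s = 0.003(c − d')/c = 0.0021 ≥ f_y/E_s = 0.0021, so compression steel does yield.
M_n = (A_s − A'_s) f_y (d − a/2) + A'_s f_y (d − d') = [2357200 × (780 − 103.17) + 551950 × (780 − 73)] × 10⁻⁶ = 1595.42 + 390.23 = 1985.65 kN·m.

M_n ≈ 1990 kN·m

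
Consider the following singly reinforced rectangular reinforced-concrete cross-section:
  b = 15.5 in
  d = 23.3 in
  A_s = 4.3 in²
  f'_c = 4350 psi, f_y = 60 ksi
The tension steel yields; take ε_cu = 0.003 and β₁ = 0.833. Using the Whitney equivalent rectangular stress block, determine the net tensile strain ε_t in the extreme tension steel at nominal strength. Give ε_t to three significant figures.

ε_t ≈ 0.00993

a = A_s f_y/(0.85 f'_c b) = 4.502 in.
β₁ = 0.833, so c = a/β₁ = 4.502/0.833 = 5.405 in.
From the linear strain diagram with ε_cu = 0.003: ε_t = 0.003 (d − c)/c = 0.003 × (23.3 − 5.405)/5.405 = 0.00993.
Since ε_t ≥ 0.005, the section is tension-controlled.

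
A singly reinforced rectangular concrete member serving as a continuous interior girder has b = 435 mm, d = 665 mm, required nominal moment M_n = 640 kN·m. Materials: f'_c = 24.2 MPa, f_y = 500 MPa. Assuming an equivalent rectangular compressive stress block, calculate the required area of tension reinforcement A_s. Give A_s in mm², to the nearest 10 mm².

A_s ≈ 2110 mm²

With M_n = 0.85 f'_c a b (d − a/2), solve the quadratic for a:
a = d − √(d² − 2M_n/(0.85 f'_c b)) = 665 − √(665² − 2 × 640×10⁶/(0.85 × 24.2 × 435)) = 118.03 mm.
A_s = 0.85 f'_c a b / f_y = 0.85 × 24.2 × 118.03 × 435 / 500 = 2112.3 mm².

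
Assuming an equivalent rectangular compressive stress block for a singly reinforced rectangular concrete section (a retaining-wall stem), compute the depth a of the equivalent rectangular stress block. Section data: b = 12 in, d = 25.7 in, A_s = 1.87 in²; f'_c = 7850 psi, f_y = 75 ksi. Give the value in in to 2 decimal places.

a ≈ 1.75 in

T = A_s f_y = 1.87 × 75 = 140.25 kips.
a = T/(0.85 f'_c b) = 140.25/(0.85 × 7.85 × 12) = 1.75 in.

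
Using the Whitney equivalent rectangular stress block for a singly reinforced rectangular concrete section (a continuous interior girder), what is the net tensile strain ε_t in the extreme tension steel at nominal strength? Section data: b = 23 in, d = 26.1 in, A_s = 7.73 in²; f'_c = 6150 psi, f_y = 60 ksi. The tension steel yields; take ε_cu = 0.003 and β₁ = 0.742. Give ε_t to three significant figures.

a = A_s f_y/(0.85 f'_c b) = 3.858 in.
β₁ = 0.742, so c = a/β₁ = 3.858/0.742 = 5.199 in.
From the linear strain diagram with ε_cu = 0.003: ε_t = 0.003 (d − c)/c = 0.003 × (26.1 − 5.199)/5.199 = 0.0121.
Since ε_t ≥ 0.005, the section is tension-controlled.

ε_t ≈ 0.0121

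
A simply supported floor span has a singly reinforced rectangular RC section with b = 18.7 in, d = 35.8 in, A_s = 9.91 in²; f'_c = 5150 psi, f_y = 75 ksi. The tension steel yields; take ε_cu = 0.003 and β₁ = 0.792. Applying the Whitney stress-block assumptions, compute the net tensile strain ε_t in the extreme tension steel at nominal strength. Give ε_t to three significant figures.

a = A_s f_y/(0.85 f'_c b) = 9.080 in.
β₁ = 0.792, so c = a/β₁ = 9.080/0.792 = 11.465 in.
From the linear strain diagram with ε_cu = 0.003: ε_t = 0.003 (d − c)/c = 0.003 × (35.8 − 11.465)/11.465 = 0.00637.
Since ε_t ≥ 0.005, the section is tension-controlled.

ε_t ≈ 0.00637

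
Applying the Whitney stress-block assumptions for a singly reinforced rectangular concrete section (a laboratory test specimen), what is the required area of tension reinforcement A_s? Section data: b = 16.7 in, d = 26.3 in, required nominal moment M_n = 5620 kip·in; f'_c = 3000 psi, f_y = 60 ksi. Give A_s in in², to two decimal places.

A_s ≈ 3.99 in²

From M_n = 0.85 f'_c a b (d − a/2):
a = d − √(d² − 2M_n/(0.85 f'_c b)) = 26.3 − √(26.3² − 2 × 5620/(0.85 × 3 × 16.7)) = 5.618 in.
A_s = 0.85 f'_c a b / f_y = 0.85 × 3 × 5.618 × 16.7 / 60 = 3.987 in².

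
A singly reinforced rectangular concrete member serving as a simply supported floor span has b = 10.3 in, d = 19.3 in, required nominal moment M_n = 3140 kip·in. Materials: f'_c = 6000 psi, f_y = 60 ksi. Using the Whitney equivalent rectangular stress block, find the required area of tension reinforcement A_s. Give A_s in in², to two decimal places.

From M_n = 0.85 f'_c a b (d − a/2):
a = d − √(d² − 2M_n/(0.85 f'_c b)) = 19.3 − √(19.3² − 2 × 3140/(0.85 × 6 × 10.3)) = 3.396 in.
A_s = 0.85 f'_c a b / f_y = 0.85 × 6 × 3.396 × 10.3 / 60 = 2.973 in².

A_s ≈ 2.97 in²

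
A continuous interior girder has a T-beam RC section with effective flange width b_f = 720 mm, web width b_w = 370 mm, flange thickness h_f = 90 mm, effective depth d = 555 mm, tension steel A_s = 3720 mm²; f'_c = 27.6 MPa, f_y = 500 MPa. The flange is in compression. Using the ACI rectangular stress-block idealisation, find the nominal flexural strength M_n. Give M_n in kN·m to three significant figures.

Tension: T = A_s f_y = 3720 × 500 = 1860000 N.
Try a within the flange: a = T/(0.85 f'_c b_f) = 1860000/(0.85 × 27.6 × 720) = 110.12 mm.
a = 110.12 > h_f = 90 mm: the block extends into the web. Split into flange-overhang and web parts.
C_f = 0.85 f'_c (b_f − b_w) h_f = 0.85 × 27.6 × (720 − 370) × 90 = 738990 N.
Remaining web compression depth: a_w = (T − C_f)/(0.85 f'_c b_w) = (1860000 − 738990)/(0.85 × 27.6 × 370) = 129.15 mm.
M_n = C_f(d − h_f/2) + (T − C_f)(d − a_w/2) = 738990 × (555 − 45) + 1121010 × (555 − 64.575) = 376.88 + 549.77 = 926.65 × 10⁶ N·mm.
M_n = 926.65 kN·m.

M_n ≈ 927 kN·m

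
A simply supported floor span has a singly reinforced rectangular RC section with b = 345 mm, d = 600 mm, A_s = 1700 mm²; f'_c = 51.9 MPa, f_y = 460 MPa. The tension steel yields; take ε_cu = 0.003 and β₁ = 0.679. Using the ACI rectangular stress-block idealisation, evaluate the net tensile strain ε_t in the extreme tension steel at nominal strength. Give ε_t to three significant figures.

ε_t ≈ 0.0208

a = A_s f_y/(0.85 f'_c b) = 51.38 mm.
β₁ = 0.679, so c = a/β₁ = 51.38/0.679 = 75.67 mm.
From the linear strain diagram with ε_cu = 0.003: ε_t = 0.003 (d − c)/c = 0.003 × (600 − 75.67)/75.67 = 0.0208.
Since ε_t ≥ 0.005, the section is tension-controlled.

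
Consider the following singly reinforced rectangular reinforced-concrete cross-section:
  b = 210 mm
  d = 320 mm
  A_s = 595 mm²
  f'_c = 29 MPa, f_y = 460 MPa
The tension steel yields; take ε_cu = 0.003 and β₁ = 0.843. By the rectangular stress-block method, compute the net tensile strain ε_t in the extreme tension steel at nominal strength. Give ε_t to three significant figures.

ε_t ≈ 0.0123

a = A_s f_y/(0.85 f'_c b) = 52.87 mm.
β₁ = 0.843, so c = a/β₁ = 52.87/0.843 = 62.72 mm.
From the linear strain diagram with ε_cu = 0.003: ε_t = 0.003 (d − c)/c = 0.003 × (320 − 62.72)/62.72 = 0.0123.
Since ε_t ≥ 0.005, the section is tension-controlled.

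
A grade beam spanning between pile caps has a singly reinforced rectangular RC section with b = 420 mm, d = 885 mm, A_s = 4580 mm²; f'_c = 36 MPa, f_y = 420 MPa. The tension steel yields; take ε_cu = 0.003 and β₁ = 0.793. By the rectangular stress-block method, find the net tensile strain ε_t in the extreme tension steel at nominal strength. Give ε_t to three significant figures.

a = A_s f_y/(0.85 f'_c b) = 149.67 mm.
β₁ = 0.793, so c = a/β₁ = 149.67/0.793 = 188.74 mm.
From the linear strain diagram with ε_cu = 0.003: ε_t = 0.003 (d − c)/c = 0.003 × (885 − 188.74)/188.74 = 0.0111.
Since ε_t ≥ 0.005, the section is tension-controlled.

ε_t ≈ 0.0111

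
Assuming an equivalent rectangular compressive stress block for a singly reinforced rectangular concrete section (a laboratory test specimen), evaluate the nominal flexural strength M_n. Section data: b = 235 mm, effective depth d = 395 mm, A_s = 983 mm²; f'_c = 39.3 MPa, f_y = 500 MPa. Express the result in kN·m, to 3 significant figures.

M_n ≈ 179 kN·m

T = A_s f_y = 983 × 500 = 491500 N = 491.5 kN.
From C = T: a = T/(0.85 f'_c b) = 491500/(0.85 × 39.3 × 235) = 62.61 mm.
M_n = T(d − a/2) = 491.5 kN × (395 − 31.305) mm = 178.76 kN·m.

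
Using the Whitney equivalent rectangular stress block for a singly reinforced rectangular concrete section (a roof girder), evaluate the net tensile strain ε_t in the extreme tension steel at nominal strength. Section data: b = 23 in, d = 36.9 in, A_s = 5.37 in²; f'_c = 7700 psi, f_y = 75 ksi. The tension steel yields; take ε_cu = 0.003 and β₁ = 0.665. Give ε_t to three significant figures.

a = A_s f_y/(0.85 f'_c b) = 2.675 in.
β₁ = 0.665, so c = a/β₁ = 2.675/0.665 = 4.023 in.
From the linear strain diagram with ε_cu = 0.003: ε_t = 0.003 (d − c)/c = 0.003 × (36.9 − 4.023)/4.023 = 0.0245.
Since ε_t ≥ 0.005, the section is tension-controlled.

ε_t ≈ 0.0245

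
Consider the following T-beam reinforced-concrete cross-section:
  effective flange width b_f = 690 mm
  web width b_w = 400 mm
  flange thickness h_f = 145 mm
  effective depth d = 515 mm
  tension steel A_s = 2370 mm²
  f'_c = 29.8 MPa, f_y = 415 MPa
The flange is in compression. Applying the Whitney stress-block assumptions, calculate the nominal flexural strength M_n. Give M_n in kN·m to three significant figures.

Tension: T = A_s f_y = 2370 × 415 = 983550 N.
Try a within the flange: a = T/(0.85 f'_c b_f) = 983550/(0.85 × 29.8 × 690) = 56.27 mm.
Since a = 56.27 ≤ h_f = 145 mm, the stress block lies entirely in the flange; analyse as a rectangular beam of width b_f.
M_n = T(d − a/2) = 983550 × (515 − 28.135) = 478.86 × 10⁶ N·mm.
M_n = 478.86 kN·m.

M_n ≈ 479 kN·m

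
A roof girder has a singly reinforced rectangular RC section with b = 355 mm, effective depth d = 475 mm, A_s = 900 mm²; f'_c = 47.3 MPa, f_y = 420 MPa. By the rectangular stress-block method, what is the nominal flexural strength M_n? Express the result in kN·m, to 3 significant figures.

T = A_s f_y = 900 × 420 = 378000 N = 378 kN.
From C = T: a = T/(0.85 f'_c b) = 378000/(0.85 × 47.3 × 355) = 26.48 mm.
M_n = T(d − a/2) = 378 kN × (475 − 13.24) mm = 174.55 kN·m.

M_n ≈ 175 kN·m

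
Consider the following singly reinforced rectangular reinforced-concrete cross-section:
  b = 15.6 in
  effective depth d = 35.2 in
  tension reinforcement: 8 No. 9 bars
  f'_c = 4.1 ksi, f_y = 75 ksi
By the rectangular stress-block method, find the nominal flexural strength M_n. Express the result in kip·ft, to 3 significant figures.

M_n ≈ 1480 kip·ft

A_s = 8 × 1 = 8 in².
T = A_s f_y = 8 × 75 = 600 kips.
a = T/(0.85 f'_c b) = 600/(0.85 × 4.1 × 15.6) = 11.036 in.
M_n = T(d − a/2) = 600 × (35.2 − 5.518) = 17809.2 kip·in = 17809.2/12 = 1484.10 kip·ft.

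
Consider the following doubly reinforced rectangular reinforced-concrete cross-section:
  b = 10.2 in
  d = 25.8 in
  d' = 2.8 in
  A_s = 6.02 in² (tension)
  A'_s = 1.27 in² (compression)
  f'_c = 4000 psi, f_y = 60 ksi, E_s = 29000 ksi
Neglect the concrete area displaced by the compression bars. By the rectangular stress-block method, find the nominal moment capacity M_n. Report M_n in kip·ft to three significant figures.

M_n ≈ 661 kip·ft

Assume both steels yield.
a = (A_s − A'_s) f_y/(0.85 f'_c b) = (6.02 − 1.27) × 60/(0.85 × 4 × 10.2) = 8.218 in.
c = a/β₁ = 8.218/0.85 = 9.668 in; ε'_s = 0.003(c − d')/c = 0.0021 ≥ ε_y = 0.0021, so the compression steel yields.
M_n = (A_s − A'_s) f_y (d − a/2) + A'_s f_y (d − d') = 285 × (25.8 − 4.109) + 76.2 × (25.8 − 2.8) = 6181.9 + 1752.6 = 7934.5 kip·in = 7934.5/12 = 661.21 kip·ft.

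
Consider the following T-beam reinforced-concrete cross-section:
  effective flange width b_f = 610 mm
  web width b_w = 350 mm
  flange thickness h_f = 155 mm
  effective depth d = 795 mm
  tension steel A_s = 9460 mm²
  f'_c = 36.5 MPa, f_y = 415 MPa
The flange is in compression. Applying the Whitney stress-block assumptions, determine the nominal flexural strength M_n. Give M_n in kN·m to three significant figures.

Tension: T = A_s f_y = 9460 × 415 = 3925900 N.
Try a within the flange: a = T/(0.85 f'_c b_f) = 3925900/(0.85 × 36.5 × 610) = 207.44 mm.
a = 207.44 > h_f = 155 mm: the block extends into the web. Split into flange-overhang and web parts.
C_f = 0.85 f'_c (b_f − b_w) h_f = 0.85 × 36.5 × (610 − 350) × 155 = 1250308 N.
Remaining web compression depth: a_w = (T − C_f)/(0.85 f'_c b_w) = (3925900 − 1250308)/(0.85 × 36.5 × 350) = 246.40 mm.
M_n = C_f(d − h_f/2) + (T − C_f)(d − a_w/2) = 1250308 × (795 − 77.5) + 2675592 × (795 − 123.2) = 897.10 + 1797.46 = 2694.56 × 10⁶ N·mm.
M_n = 2694.56 kN·m.

M_n ≈ 2690 kN·m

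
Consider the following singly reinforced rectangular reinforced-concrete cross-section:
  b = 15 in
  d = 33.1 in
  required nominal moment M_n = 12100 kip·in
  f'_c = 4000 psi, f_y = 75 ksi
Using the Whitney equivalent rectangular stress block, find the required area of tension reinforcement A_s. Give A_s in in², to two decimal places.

From M_n = 0.85 f'_c a b (d − a/2):
a = d − √(d² − 2M_n/(0.85 f'_c b)) = 33.1 − √(33.1² − 2 × 12100/(0.85 × 4 × 15)) = 8.178 in.
A_s = 0.85 f'_c a b / f_y = 0.85 × 4 × 8.178 × 15 / 75 = 5.561 in².

A_s ≈ 5.56 in²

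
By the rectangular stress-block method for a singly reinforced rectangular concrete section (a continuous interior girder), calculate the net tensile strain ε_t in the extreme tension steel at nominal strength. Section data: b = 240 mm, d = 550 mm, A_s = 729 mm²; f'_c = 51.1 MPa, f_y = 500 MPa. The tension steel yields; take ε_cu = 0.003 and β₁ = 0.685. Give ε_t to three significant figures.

a = A_s f_y/(0.85 f'_c b) = 34.97 mm.
β₁ = 0.685, so c = a/β₁ = 34.97/0.685 = 51.05 mm.
From the linear strain diagram with ε_cu = 0.003: ε_t = 0.003 (d − c)/c = 0.003 × (550 − 51.05)/51.05 = 0.0293.
Since ε_t ≥ 0.005, the section is tension-controlled.

ε_t ≈ 0.0293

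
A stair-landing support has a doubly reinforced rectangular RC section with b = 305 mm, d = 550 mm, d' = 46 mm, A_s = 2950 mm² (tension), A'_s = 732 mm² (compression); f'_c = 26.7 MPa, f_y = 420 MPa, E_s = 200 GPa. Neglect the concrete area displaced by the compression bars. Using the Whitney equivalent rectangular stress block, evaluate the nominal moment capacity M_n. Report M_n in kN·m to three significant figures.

M_n ≈ 605 kN·m

Assume both tension and compression steel yield.
Net tension couple steel: A_s − A'_s = 2218 mm².
a = (A_s − A'_s) f_y / (0.85 f'_c b) = 931560/(0.85 × 26.7 × 305) = 134.58 mm.
c = a/β₁ = 134.58/0.85 = 158.33 mm; ε'_s = 0.003(c − d')/c = 0.0021 ≥ f_y/E_s = 0.0021, so compression steel does yield.
M_n = (A_s − A'_s) f_y (d − a/2) + A'_s f_y (d − d') = [931560 × (550 − 67.29) + 307440 × (550 − 46)] × 10⁻⁶ = 449.67 + 154.95 = 604.62 kN·m.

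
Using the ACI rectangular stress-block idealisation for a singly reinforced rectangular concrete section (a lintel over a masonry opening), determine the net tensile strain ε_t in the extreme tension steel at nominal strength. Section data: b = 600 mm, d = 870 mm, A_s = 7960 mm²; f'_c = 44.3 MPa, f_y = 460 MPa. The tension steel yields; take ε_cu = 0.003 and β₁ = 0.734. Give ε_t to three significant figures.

ε_t ≈ 0.00882

a = A_s f_y/(0.85 f'_c b) = 162.07 mm.
β₁ = 0.734, so c = a/β₁ = 162.07/0.734 = 220.80 mm.
From the linear strain diagram with ε_cu = 0.003: ε_t = 0.003 (d − c)/c = 0.003 × (870 − 220.80)/220.80 = 0.00882.
Since ε_t ≥ 0.005, the section is tension-controlled.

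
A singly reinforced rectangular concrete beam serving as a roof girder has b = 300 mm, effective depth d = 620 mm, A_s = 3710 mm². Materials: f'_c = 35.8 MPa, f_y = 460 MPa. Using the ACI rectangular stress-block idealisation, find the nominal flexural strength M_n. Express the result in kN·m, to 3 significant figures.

M_n ≈ 899 kN·m

T = A_s f_y = 3710 × 460 = 1706600 N = 1706.6 kN.
From C = T: a = T/(0.85 f'_c b) = 1706600/(0.85 × 35.8 × 300) = 186.94 mm.
M_n = T(d − a/2) = 1706.6 kN × (620 − 93.47) mm = 898.58 kN·m.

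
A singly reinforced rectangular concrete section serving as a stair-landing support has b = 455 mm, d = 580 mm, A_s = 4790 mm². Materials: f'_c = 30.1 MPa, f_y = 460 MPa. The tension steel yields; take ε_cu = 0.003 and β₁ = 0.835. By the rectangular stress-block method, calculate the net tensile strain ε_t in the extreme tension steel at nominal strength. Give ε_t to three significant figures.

ε_t ≈ 0.00468

a = A_s f_y/(0.85 f'_c b) = 189.28 mm.
β₁ = 0.835, so c = a/β₁ = 189.28/0.835 = 226.68 mm.
From the linear strain diagram with ε_cu = 0.003: ε_t = 0.003 (d − c)/c = 0.003 × (580 − 226.68)/226.68 = 0.00468.
ε_t is between 0.004 and 0.005 — transition zone.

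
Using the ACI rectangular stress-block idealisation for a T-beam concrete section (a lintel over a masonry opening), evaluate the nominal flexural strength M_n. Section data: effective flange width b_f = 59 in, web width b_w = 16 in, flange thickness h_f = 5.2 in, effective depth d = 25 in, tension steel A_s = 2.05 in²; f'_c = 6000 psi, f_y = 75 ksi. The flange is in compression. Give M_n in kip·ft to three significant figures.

M_n ≈ 317 kip·ft

Tension: T = A_s f_y = 2.05 × 75 = 153.75 kips.
Try a within the flange: a = T/(0.85 f'_c b_f) = 153.75/(0.85 × 6 × 59) = 0.511 in.
Since a = 0.511 ≤ h_f = 5.2 in, the stress block lies entirely in the flange; analyse as a rectangular beam of width b_f.
M_n = T(d − a/2) = 153.75 × (25 − 0.2555) = 3804.5 kip·in.
M_n = 3804.5/12 = 317.04 kip·ft.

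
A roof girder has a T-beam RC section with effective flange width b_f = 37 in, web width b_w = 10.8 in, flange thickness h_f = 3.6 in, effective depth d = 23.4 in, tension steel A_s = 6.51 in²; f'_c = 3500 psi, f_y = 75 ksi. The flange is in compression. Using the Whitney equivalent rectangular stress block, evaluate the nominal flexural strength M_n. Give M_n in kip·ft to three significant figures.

M_n ≈ 854 kip·ft

Tension: T = A_s f_y = 6.51 × 75 = 488.25 kips.
Try a within the flange: a = T/(0.85 f'_c b_f) = 488.25/(0.85 × 3.5 × 37) = 4.436 in.
a = 4.436 > h_f = 3.6 in: the block extends into the web. Split into flange-overhang and web parts.
C_f = 0.85 f'_c (b_f − b_w) h_f = 0.85 × 3.5 × (37 − 10.8) × 3.6 = 280.6 kips.
Remaining web compression depth: a_w = (T − C_f)/(0.85 f'_c b_w) = (488.25 − 280.6)/(0.85 × 3.5 × 10.8) = 6.463 in.
M_n = C_f(d − h_f/2) + (T − C_f)(d − a_w/2) = 280.6 × (23.4 − 1.8) + 207.65 × (23.4 − 3.2315) = 6061.0 + 4188.0 = 10249.0 kip·in.
M_n = 10249.0/12 = 854.08 kip·ft.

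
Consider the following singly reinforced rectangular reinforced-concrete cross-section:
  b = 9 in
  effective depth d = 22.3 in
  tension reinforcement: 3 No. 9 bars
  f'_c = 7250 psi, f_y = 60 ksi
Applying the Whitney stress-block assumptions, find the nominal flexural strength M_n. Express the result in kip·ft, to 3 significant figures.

A_s = 3 × 1 = 3 in².
T = A_s f_y = 3 × 60 = 180 kips.
a = T/(0.85 f'_c b) = 180/(0.85 × 7.25 × 9) = 3.245 in.
M_n = T(d − a/2) = 180 × (22.3 − 1.6225) = 3722.0 kip·in = 3722.0/12 = 310.17 kip·ft.

M_n ≈ 310 kip·ft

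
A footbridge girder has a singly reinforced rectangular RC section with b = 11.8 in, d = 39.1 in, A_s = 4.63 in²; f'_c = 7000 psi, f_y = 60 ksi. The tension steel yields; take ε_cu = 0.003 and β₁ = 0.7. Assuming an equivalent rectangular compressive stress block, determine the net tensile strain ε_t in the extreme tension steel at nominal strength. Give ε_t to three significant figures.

a = A_s f_y/(0.85 f'_c b) = 3.957 in.
β₁ = 0.7, so c = a/β₁ = 3.957/0.7 = 5.653 in.
From the linear strain diagram with ε_cu = 0.003: ε_t = 0.003 (d − c)/c = 0.003 × (39.1 − 5.653)/5.653 = 0.0178.
Since ε_t ≥ 0.005, the section is tension-controlled.

ε_t ≈ 0.0178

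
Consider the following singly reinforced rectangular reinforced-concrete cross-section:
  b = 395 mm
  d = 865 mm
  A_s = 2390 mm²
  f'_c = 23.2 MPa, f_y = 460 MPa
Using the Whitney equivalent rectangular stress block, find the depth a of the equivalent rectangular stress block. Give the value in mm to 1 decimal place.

T = A_s f_y = 2390 × 460 = 1099400 N = 1099.4 kN.
Setting C = 0.85 f'_c a b equal to T: a = 1099400/(0.85 × 23.2 × 395) = 141.1 mm.

a ≈ 141.1 mm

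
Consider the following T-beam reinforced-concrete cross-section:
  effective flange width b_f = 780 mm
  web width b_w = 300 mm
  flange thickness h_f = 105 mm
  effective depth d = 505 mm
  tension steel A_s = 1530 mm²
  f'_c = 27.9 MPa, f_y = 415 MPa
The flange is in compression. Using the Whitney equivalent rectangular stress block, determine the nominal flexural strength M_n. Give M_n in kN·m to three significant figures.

M_n ≈ 310 kN·m

Tension: T = A_s f_y = 1530 × 415 = 634950 N.
Try a within the flange: a = T/(0.85 f'_c b_f) = 634950/(0.85 × 27.9 × 780) = 34.33 mm.
Since a = 34.33 ≤ h_f = 105 mm, the stress block lies entirely in the flange; analyse as a rectangular beam of width b_f.
M_n = T(d − a/2) = 634950 × (505 − 17.165) = 309.75 × 10⁶ N·mm.
M_n = 309.75 kN·m.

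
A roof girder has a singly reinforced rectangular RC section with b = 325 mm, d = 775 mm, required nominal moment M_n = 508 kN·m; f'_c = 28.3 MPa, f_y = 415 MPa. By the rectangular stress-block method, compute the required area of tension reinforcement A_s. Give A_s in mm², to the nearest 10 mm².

With M_n = 0.85 f'_c a b (d − a/2), solve the quadratic for a:
a = d − √(d² − 2M_n/(0.85 f'_c b)) = 775 − √(775² − 2 × 508×10⁶/(0.85 × 28.3 × 325)) = 88.95 mm.
A_s = 0.85 f'_c a b / f_y = 0.85 × 28.3 × 88.95 × 325 / 415 = 1675.7 mm².

A_s ≈ 1680 mm²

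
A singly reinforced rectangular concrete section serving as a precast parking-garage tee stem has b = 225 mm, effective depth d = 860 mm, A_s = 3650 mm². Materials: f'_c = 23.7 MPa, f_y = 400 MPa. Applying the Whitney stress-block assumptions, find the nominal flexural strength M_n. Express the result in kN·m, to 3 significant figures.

T = A_s f_y = 3650 × 400 = 1460000 N = 1460 kN.
From C = T: a = T/(0.85 f'_c b) = 1460000/(0.85 × 23.7 × 225) = 322.11 mm.
M_n = T(d − a/2) = 1460 kN × (860 − 161.055) mm = 1020.46 kN·m.

M_n ≈ 1020 kN·m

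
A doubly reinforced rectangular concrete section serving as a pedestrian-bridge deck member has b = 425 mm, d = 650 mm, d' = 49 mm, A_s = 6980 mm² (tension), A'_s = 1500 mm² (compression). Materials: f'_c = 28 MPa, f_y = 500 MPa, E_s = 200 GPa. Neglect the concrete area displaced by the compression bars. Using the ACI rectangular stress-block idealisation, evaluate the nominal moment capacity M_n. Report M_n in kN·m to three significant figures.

M_n ≈ 1860 kN·m

Assume both tension and compression steel yield.
Net tension couple steel: A_s − A'_s = 5480 mm².
a = (A_s − A'_s) f_y / (0.85 f'_c b) = 2740000/(0.85 × 28 × 425) = 270.88 mm.
c = a/β₁ = 270.88/0.85 = 318.68 mm; ε'_s = 0.003(c − d')/c = 0.0025 ≥ f_y/E_s = 0.0025, so compression steel does yield.
M_n = (A_s − A'_s) f_y (d − a/2) + A'_s f_y (d − d') = [2740000 × (650 − 135.44) + 750000 × (650 − 49)] × 10⁻⁶ = 1409.89 + 450.75 = 1860.64 kN·m.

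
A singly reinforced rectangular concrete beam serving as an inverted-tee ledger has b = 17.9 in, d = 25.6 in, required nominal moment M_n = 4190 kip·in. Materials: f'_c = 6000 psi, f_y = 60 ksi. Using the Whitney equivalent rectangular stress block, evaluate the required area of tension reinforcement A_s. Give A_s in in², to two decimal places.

From M_n = 0.85 f'_c a b (d − a/2):
a = d − √(d² − 2M_n/(0.85 f'_c b)) = 25.6 − √(25.6² − 2 × 4190/(0.85 × 6 × 17.9)) = 1.860 in.
A_s = 0.85 f'_c a b / f_y = 0.85 × 6 × 1.860 × 17.9 / 60 = 2.830 in².

A_s ≈ 2.83 in²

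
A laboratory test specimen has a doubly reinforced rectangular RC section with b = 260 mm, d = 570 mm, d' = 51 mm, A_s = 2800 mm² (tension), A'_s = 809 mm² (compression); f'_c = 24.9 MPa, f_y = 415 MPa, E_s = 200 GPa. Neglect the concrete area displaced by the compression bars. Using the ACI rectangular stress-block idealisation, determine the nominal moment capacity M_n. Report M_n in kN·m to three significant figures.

Assume both tension and compression steel yield.
Net tension couple steel: A_s − A'_s = 1991 mm².
a = (A_s − A'_s) f_y / (0.85 f'_c b) = 826265/(0.85 × 24.9 × 260) = 150.15 mm.
c = a/β₁ = 150.15/0.85 = 176.65 mm; ε'_s = 0.003(c − d')/c = 0.0021 ≥ f_y/E_s = 0.0021, so compression steel does yield.
M_n = (A_s − A'_s) f_y (d − a/2) + A'_s f_y (d − d') = [826265 × (570 − 75.075) + 335735 × (570 − 51)] × 10⁻⁶ = 408.94 + 174.25 = 583.19 kN·m.

M_n ≈ 583 kN·m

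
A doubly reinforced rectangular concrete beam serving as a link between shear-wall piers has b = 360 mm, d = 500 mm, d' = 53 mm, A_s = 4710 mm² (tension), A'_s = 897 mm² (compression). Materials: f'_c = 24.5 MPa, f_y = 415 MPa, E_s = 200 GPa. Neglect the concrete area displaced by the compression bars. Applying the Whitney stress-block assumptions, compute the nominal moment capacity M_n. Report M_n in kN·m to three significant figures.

Assume both tension and compression steel yield.
Net tension couple steel: A_s − A'_s = 3813 mm².
a = (A_s − A'_s) f_y / (0.85 f'_c b) = 1582395/(0.85 × 24.5 × 360) = 211.07 mm.
c = a/β₁ = 211.07/0.85 = 248.32 mm; ε'_s = 0.003(c − d')/c = 0.0024 ≥ f_y/E_s = 0.0021, so compression steel does yield.
M_n = (A_s − A'_s) f_y (d − a/2) + A'_s f_y (d − d') = [1582395 × (500 − 105.535) + 372255 × (500 − 53)] × 10⁻⁶ = 624.20 + 166.40 = 790.60 kN·m.

M_n ≈ 791 kN·m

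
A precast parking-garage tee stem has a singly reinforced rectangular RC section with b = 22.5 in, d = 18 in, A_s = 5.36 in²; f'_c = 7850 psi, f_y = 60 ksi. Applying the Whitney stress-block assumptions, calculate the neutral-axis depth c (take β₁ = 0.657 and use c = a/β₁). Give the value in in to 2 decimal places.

c ≈ 3.26 in

T = A_s f_y = 5.36 × 60 = 321.6 kips.
a = T/(0.85 f'_c b) = 321.6/(0.85 × 7.85 × 22.5) = 2.1421 in.
With β₁ = 0.657, c = a/β₁ = 2.1421/0.657 = 3.26 in.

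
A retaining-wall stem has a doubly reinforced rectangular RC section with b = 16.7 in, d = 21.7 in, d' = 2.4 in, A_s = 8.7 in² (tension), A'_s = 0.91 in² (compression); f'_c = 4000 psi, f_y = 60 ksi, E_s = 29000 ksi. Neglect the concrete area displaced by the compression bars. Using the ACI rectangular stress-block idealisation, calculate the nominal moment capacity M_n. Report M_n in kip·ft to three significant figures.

Assume both steels yield.
a = (A_s − A'_s) f_y/(0.85 f'_c b) = (8.7 − 0.91) × 60/(0.85 × 4 × 16.7) = 8.232 in.
c = a/β₁ = 8.232/0.85 = 9.685 in; ε'_s = 0.003(c − d')/c = 0.0023 ≥ ε_y = 0.0021, so the compression steel yields.
M_n = (A_s − A'_s) f_y (d − a/2) + A'_s f_y (d − d') = 467.4 × (21.7 − 4.116) + 54.6 × (21.7 − 2.4) = 8218.8 + 1053.8 = 9272.6 kip·in = 9272.6/12 = 772.72 kip·ft.

M_n ≈ 773 kip·ft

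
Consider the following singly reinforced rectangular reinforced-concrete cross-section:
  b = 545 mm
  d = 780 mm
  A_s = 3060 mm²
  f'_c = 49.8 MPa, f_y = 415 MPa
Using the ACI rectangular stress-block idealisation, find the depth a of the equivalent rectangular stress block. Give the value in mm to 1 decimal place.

a ≈ 55.0 mm

T = A_s f_y = 3060 × 415 = 1269900 N = 1269.9 kN.
Setting C = 0.85 f'_c a b equal to T: a = 1269900/(0.85 × 49.8 × 545) = 55.0 mm.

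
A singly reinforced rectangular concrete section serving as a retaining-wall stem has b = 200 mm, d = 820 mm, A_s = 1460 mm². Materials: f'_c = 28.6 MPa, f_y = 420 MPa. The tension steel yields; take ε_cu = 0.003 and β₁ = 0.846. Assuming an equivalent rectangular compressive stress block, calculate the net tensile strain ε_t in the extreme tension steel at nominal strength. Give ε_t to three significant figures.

a = A_s f_y/(0.85 f'_c b) = 126.12 mm.
β₁ = 0.846, so c = a/β₁ = 126.12/0.846 = 149.08 mm.
From the linear strain diagram with ε_cu = 0.003: ε_t = 0.003 (d − c)/c = 0.003 × (820 − 149.08)/149.08 = 0.0135.
Since ε_t ≥ 0.005, the section is tension-controlled.

ε_t ≈ 0.0135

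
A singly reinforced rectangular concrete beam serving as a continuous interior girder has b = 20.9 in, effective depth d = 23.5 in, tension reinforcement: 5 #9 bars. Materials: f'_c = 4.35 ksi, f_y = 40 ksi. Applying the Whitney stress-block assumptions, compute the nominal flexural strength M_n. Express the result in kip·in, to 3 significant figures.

M_n ≈ 4440 kip·in

A_s = 5 × 1 = 5 in².
T = A_s f_y = 5 × 40 = 200 kips.
a = T/(0.85 f'_c b) = 200/(0.85 × 4.35 × 20.9) = 2.588 in.
M_n = T(d − a/2) = 200 × (23.5 − 1.294) = 4441.2 kip·in.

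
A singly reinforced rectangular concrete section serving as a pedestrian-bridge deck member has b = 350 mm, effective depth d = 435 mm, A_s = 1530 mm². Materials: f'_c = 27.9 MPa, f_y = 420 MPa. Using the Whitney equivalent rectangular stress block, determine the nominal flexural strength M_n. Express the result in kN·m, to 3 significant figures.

T = A_s f_y = 1530 × 420 = 642600 N = 642.6 kN.
From C = T: a = T/(0.85 f'_c b) = 642600/(0.85 × 27.9 × 350) = 77.42 mm.
M_n = T(d − a/2) = 642.6 kN × (435 − 38.71) mm = 254.66 kN·m.

M_n ≈ 255 kN·m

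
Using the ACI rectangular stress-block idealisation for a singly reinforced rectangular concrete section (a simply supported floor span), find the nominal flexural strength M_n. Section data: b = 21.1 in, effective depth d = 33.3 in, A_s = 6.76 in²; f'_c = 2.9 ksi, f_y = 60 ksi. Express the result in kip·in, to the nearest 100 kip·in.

T = A_s f_y = 6.76 × 60 = 405.6 kips.
a = T/(0.85 f'_c b) = 405.6/(0.85 × 2.9 × 21.1) = 7.798 in.
M_n = T(d − a/2) = 405.6 × (33.3 − 3.899) = 11925.0 kip·in.

M_n ≈ 11900 kip·in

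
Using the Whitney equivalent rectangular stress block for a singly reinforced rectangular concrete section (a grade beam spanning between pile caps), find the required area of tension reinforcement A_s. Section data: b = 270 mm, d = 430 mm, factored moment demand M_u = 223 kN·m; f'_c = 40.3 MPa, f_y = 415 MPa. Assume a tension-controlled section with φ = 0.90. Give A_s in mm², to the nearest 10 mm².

A_s ≈ 1510 mm²

M_n = M_u/φ = 223/0.90 = 247.778 kN·m.
With M_n = 0.85 f'_c a b (d − a/2), solve the quadratic for a:
a = d − √(d² − 2M_n/(0.85 f'_c b)) = 430 − √(430² − 2 × 247.778×10⁶/(0.85 × 40.3 × 270)) = 67.62 mm.
A_s = 0.85 f'_c a b / f_y = 0.85 × 40.3 × 67.62 × 270 / 415 = 1507.0 mm².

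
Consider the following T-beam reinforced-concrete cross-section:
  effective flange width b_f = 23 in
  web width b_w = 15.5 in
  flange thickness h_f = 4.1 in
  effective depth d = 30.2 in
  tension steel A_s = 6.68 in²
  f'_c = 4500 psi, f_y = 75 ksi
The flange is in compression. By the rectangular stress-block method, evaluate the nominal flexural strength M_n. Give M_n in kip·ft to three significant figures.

M_n ≈ 1140 kip·ft

Tension: T = A_s f_y = 6.68 × 75 = 501 kips.
Try a within the flange: a = T/(0.85 f'_c b_f) = 501/(0.85 × 4.5 × 23) = 5.695 in.
a = 5.695 > h_f = 4.1 in: the block extends into the web. Split into flange-overhang and web parts.
C_f = 0.85 f'_c (b_f − b_w) h_f = 0.85 × 4.5 × (23 − 15.5) × 4.1 = 117.6 kips.
Remaining web compression depth: a_w = (T − C_f)/(0.85 f'_c b_w) = (501 − 117.6)/(0.85 × 4.5 × 15.5) = 6.467 in.
M_n = C_f(d − h_f/2) + (T − C_f)(d − a_w/2) = 117.6 × (30.2 − 2.05) + 383.4 × (30.2 − 3.2335) = 3310.4 + 10339.0 = 13649.4 kip·in.
M_n = 13649.4/12 = 1137.45 kip·ft.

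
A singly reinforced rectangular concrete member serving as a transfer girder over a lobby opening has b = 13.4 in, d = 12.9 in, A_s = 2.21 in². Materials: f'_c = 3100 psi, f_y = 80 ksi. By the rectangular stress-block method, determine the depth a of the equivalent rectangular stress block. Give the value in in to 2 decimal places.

a ≈ 5.01 in

T = A_s f_y = 2.21 × 80 = 176.8 kips.
a = T/(0.85 f'_c b) = 176.8/(0.85 × 3.1 × 13.4) = 5.01 in.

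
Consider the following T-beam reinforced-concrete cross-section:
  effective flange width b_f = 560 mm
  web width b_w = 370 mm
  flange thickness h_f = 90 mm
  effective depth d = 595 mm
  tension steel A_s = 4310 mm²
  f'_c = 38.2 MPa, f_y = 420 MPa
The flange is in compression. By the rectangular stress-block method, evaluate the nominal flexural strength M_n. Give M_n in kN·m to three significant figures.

M_n ≈ 987 kN·m

Tension: T = A_s f_y = 4310 × 420 = 1810200 N.
Try a within the flange: a = T/(0.85 f'_c b_f) = 1810200/(0.85 × 38.2 × 560) = 99.55 mm.
a = 99.55 > h_f = 90 mm: the block extends into the web. Split into flange-overhang and web parts.
C_f = 0.85 f'_c (b_f − b_w) h_f = 0.85 × 38.2 × (560 − 370) × 90 = 555237 N.
Remaining web compression depth: a_w = (T − C_f)/(0.85 f'_c b_w) = (1810200 − 555237)/(0.85 × 38.2 × 370) = 104.46 mm.
M_n = C_f(d − h_f/2) + (T − C_f)(d − a_w/2) = 555237 × (595 − 45) + 1254963 × (595 − 52.23) = 305.38 + 681.16 = 986.54 × 10⁶ N·mm.
M_n = 986.54 kN·m.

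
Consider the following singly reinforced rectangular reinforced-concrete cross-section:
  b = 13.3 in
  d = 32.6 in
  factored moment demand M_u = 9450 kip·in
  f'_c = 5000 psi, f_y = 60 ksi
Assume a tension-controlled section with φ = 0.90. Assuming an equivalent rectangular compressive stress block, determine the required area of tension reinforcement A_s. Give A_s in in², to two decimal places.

M_n = M_u/φ = 9450/0.90 = 10500 kip·in.
From M_n = 0.85 f'_c a b (d − a/2):
a = d − √(d² − 2M_n/(0.85 f'_c b)) = 32.6 − √(32.6² − 2 × 10500/(0.85 × 5 × 13.3)) = 6.309 in.
A_s = 0.85 f'_c a b / f_y = 0.85 × 5 × 6.309 × 13.3 / 60 = 5.944 in².

A_s ≈ 5.94 in²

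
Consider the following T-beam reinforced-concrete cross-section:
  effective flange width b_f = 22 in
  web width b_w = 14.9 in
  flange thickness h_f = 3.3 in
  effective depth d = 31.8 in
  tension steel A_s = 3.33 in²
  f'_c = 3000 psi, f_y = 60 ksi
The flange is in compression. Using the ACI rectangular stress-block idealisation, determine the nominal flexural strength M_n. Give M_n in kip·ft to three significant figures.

M_n ≈ 500 kip·ft

Tension: T = A_s f_y = 3.33 × 60 = 199.8 kips.
Try a within the flange: a = T/(0.85 f'_c b_f) = 199.8/(0.85 × 3 × 22) = 3.561 in.
a = 3.561 > h_f = 3.3 in: the block extends into the web. Split into flange-overhang and web parts.
C_f = 0.85 f'_c (b_f − b_w) h_f = 0.85 × 3 × (22 − 14.9) × 3.3 = 59.7 kips.
Remaining web compression depth: a_w = (T − C_f)/(0.85 f'_c b_w) = (199.8 − 59.7)/(0.85 × 3 × 14.9) = 3.687 in.
M_n = C_f(d − h_f/2) + (T − C_f)(d − a_w/2) = 59.7 × (31.8 − 1.65) + 140.1 × (31.8 − 1.8435) = 1800.0 + 4196.9 = 5996.9 kip·in.
M_n = 5996.9/12 = 499.74 kip·ft.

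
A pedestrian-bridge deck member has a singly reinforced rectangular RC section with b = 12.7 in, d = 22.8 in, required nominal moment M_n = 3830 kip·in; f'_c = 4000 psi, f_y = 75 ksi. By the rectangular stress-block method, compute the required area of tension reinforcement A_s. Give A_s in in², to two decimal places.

From M_n = 0.85 f'_c a b (d − a/2):
a = d − √(d² − 2M_n/(0.85 f'_c b)) = 22.8 − √(22.8² − 2 × 3830/(0.85 × 4 × 12.7)) = 4.295 in.
A_s = 0.85 f'_c a b / f_y = 0.85 × 4 × 4.295 × 12.7 / 75 = 2.473 in².

A_s ≈ 2.47 in²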